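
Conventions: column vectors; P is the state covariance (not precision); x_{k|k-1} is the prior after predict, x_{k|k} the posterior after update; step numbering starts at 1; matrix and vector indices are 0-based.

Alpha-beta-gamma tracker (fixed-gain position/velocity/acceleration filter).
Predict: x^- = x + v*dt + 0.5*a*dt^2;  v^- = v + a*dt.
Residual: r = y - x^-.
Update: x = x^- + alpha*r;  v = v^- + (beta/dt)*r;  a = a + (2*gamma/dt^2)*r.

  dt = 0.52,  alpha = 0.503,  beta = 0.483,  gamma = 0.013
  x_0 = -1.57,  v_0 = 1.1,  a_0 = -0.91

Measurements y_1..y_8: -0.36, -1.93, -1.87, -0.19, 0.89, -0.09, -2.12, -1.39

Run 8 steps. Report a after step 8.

a_post = -0.8708

step 1: x_pred=-1.1210  r=0.7610  x^+=-0.7382  v^+=1.3337  a^+=-0.8368
step 2: x_pred=-0.1579  r=-1.7721  x^+=-1.0492  v^+=-0.7475  a^+=-1.0072
step 3: x_pred=-1.5741  r=-0.2959  x^+=-1.7230  v^+=-1.5461  a^+=-1.0357
step 4: x_pred=-2.6669  r=2.4769  x^+=-1.4210  v^+=0.2161  a^+=-0.7975
step 5: x_pred=-1.4165  r=2.3065  x^+=-0.2563  v^+=1.9438  a^+=-0.5757
step 6: x_pred=0.6766  r=-0.7666  x^+=0.2910  v^+=0.9323  a^+=-0.6494
step 7: x_pred=0.6880  r=-2.8080  x^+=-0.7244  v^+=-2.0136  a^+=-0.9194
step 8: x_pred=-1.8958  r=0.5058  x^+=-1.6414  v^+=-2.0219  a^+=-0.8708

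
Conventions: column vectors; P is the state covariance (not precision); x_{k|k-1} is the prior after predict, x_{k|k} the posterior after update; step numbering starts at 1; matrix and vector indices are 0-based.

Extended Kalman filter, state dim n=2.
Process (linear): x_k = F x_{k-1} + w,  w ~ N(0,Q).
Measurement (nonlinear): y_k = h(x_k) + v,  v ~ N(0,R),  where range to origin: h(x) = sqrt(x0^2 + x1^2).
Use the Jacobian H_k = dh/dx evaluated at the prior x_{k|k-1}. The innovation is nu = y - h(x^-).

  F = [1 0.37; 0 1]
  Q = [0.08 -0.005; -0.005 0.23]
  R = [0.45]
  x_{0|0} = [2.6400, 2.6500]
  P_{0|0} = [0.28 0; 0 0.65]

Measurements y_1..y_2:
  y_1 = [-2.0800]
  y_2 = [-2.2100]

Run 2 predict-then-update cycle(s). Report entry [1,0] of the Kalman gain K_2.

step 1: x^-=[3.6205, 2.6500]  P^-=[0.4490 0.2355; 0.2355 0.8800]  H_jac=[0.8069 0.5906]  S=[1.2738]  K=[0.3936; 0.5572]  nu=[-6.5667]  x^+=[1.0357, -1.0091]  P^+=[0.2516 -0.0439; -0.0439 0.4845]
step 2: x^-=[0.6624, -1.0091]  P^-=[0.3655 0.1304; 0.1304 0.7145]  H_jac=[0.5488 -0.8360]  S=[0.9398]  K=[0.0974; -0.5594]  nu=[-3.4170]  x^+=[0.3294, 0.9026]  P^+=[0.3566 0.1816; 0.1816 0.4204]

K[1,0] = -0.5594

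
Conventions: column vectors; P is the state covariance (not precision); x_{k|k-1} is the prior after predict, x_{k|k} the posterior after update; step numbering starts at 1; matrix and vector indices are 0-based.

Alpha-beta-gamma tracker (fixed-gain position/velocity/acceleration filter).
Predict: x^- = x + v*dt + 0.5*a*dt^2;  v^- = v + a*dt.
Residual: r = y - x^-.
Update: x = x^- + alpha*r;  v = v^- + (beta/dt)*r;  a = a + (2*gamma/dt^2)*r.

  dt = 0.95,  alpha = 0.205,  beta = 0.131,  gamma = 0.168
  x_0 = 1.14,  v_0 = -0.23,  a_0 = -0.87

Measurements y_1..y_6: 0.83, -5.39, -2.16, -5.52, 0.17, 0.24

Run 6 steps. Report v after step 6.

step 1: x_pred=0.5289  r=0.3011  x^+=0.5906  v^+=-1.0150  a^+=-0.7579
step 2: x_pred=-0.7156  r=-4.6744  x^+=-1.6739  v^+=-2.3796  a^+=-2.4982
step 3: x_pred=-5.0617  r=2.9017  x^+=-4.4669  v^+=-4.3527  a^+=-1.4179
step 4: x_pred=-9.2418  r=3.7218  x^+=-8.4788  v^+=-5.1865  a^+=-0.0323
step 5: x_pred=-13.4205  r=13.5905  x^+=-10.6344  v^+=-3.3430  a^+=5.0275
step 6: x_pred=-11.5417  r=11.7817  x^+=-9.1264  v^+=3.0577  a^+=9.4138

v_post = 3.0577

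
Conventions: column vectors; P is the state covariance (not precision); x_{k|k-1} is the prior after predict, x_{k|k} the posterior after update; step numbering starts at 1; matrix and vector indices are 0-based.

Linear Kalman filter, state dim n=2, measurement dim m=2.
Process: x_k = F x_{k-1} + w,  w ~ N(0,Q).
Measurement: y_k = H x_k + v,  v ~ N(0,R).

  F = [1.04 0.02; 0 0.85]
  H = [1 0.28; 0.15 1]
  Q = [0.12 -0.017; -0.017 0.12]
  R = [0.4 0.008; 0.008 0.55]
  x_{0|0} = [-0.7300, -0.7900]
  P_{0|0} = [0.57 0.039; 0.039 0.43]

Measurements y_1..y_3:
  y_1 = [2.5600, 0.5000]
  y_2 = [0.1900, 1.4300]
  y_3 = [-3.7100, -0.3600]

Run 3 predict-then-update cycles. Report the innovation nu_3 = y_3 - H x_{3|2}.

step 1: x^-=[-0.7750, -0.6715]  P^-=[0.7383 0.0248; 0.0248 0.4307]  S=[1.1860 0.2652; 0.2652 1.0047]  K=[0.6357 -0.0329; 0.0275 0.4251]  nu=[3.5230, 1.2877]  x^+=[1.4224, -0.0271]  P^+=[0.2690 -0.0533; -0.0533 0.2420]
step 2: x^-=[1.4788, -0.0230]  P^-=[0.4088 -0.0600; -0.0600 0.2949]  S=[0.7983 0.0893; 0.0893 0.8360]  K=[0.4968 -0.0515; -0.0102 0.3430]  nu=[-1.2823, 1.2312]  x^+=[0.7782, 0.4123]  P^+=[0.2141 -0.0565; -0.0565 0.1970]
step 3: x^-=[0.8176, 0.3505]  P^-=[0.3493 -0.0636; -0.0636 0.2624]  S=[0.7343 0.0676; 0.0676 0.8011]  K=[0.4563 -0.0525; -0.0157 0.3169]  nu=[-4.6257, -0.8331]  x^+=[-1.2495, 0.1592]  P^+=[0.1975 -0.0548; -0.0548 0.1824]

innov = [-4.6257, -0.8331]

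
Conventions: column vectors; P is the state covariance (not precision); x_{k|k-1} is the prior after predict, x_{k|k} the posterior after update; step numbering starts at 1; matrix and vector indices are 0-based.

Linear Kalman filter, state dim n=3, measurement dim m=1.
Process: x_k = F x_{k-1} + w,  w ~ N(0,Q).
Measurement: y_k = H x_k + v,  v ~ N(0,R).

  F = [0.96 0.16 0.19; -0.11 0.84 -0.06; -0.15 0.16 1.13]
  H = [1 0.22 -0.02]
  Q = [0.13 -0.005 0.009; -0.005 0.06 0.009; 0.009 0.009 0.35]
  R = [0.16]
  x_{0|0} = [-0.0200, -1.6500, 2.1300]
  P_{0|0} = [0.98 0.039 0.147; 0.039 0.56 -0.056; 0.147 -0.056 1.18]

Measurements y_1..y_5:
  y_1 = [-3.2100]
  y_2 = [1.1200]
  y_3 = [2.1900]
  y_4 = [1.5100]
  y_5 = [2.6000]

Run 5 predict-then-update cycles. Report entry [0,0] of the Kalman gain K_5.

K[0,0] = 0.7424

step 1: x^-=[0.1215, -1.5116, 2.1459]  P^-=[1.1523 -0.0359 0.2841; -0.0359 0.4716 -0.0547; 0.2841 -0.0547 1.8212]  S=[1.3092]  K=[0.8698; 0.0527; 0.1800]  nu=[-2.9560]  x^+=[-2.4496, -1.6674, 1.6139]  P^+=[0.1618 -0.0959 0.0791; -0.0959 0.4680 -0.0672; 0.0791 -0.0672 1.7788]
step 2: x^-=[-2.3118, -1.2280, 1.9244]  P^-=[0.3507 -0.0714 0.4366; -0.0714 0.4241 -0.1045; 0.4366 -0.1045 2.5904]  S=[0.4843]  K=[0.6737; 0.0496; 0.7470]  nu=[3.7404]  x^+=[0.2080, -1.0425, 4.7185]  P^+=[0.1309 -0.0876 0.1929; -0.0876 0.4229 -0.1224; 0.1929 -0.1224 2.3202]
step 3: x^-=[0.9294, -1.1817, 5.1339]  P^-=[0.3812 -0.0910 0.6656; -0.0910 0.3994 -0.2140; 0.6656 -0.2140 3.2210]  S=[0.4971]  K=[0.6999; 0.0023; 1.1148]  nu=[1.6233]  x^+=[2.0655, -1.1779, 6.9435]  P^+=[0.1377 -0.0918 0.2778; -0.0918 0.3994 -0.2153; 0.2778 -0.2153 2.6032]
step 4: x^-=[3.1137, -1.6333, 7.3479]  P^-=[0.4212 -0.1221 0.7944; -0.1221 0.3952 -0.3327; 0.7944 -0.3327 3.5198]  S=[0.5192]  K=[0.7289; -0.0548; 1.2535]  nu=[-1.0974]  x^+=[2.3137, -1.5731, 5.9723]  P^+=[0.1453 -0.1013 0.3200; -0.1013 0.3936 -0.2970; 0.3200 -0.2970 2.7040]
step 5: x^-=[3.1042, -1.9343, 6.1499]  P^-=[0.4392 -0.1478 0.8408; -0.1478 0.4021 -0.4204; 0.8408 -0.4204 3.6051]  S=[0.5251]  K=[0.7424; -0.0971; 1.2879]  nu=[0.0443]  x^+=[3.1371, -1.9386, 6.2070]  P^+=[0.1498 -0.1100 0.3388; -0.1100 0.3972 -0.3548; 0.3388 -0.3548 2.7342]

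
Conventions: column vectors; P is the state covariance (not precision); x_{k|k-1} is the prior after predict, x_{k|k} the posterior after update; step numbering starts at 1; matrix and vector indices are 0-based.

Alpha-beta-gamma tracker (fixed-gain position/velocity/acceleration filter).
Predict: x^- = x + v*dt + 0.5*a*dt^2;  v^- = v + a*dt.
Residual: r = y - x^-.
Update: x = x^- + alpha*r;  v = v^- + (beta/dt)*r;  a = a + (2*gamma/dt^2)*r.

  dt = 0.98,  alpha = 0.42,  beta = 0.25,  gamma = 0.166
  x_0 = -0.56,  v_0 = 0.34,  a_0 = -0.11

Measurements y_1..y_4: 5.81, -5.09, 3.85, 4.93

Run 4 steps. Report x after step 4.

x_post = 3.4722

step 1: x_pred=-0.2796  r=6.0896  x^+=2.2780  v^+=1.7857  a^+=1.9951
step 2: x_pred=4.9860  r=-10.0760  x^+=0.7541  v^+=1.1705  a^+=-1.4881
step 3: x_pred=1.1866  r=2.6634  x^+=2.3052  v^+=0.3916  a^+=-0.5674
step 4: x_pred=2.4166  r=2.5134  x^+=3.4722  v^+=0.4768  a^+=0.3015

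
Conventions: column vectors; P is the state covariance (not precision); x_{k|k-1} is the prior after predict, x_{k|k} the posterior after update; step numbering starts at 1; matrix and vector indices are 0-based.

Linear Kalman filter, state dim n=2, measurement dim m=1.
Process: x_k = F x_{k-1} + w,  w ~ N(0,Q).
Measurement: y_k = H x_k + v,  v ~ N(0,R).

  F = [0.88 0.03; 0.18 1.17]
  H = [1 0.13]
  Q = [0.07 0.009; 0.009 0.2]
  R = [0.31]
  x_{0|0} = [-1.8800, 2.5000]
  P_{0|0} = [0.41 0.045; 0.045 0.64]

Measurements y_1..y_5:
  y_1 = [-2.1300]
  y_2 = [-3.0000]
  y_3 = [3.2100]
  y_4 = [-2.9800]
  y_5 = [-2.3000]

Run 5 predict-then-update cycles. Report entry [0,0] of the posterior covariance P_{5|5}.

P_post[0,0] = 0.1055

step 1: x^-=[-1.5794, 2.5866]  P^-=[0.3905 0.1430; 0.1430 1.1083]  S=[0.7564]  K=[0.5408; 0.3795]  nu=[-0.8869]  x^+=[-2.0590, 2.2500]  P^+=[0.1692 -0.0123; -0.0123 0.9994]
step 2: x^-=[-1.7444, 2.2619]  P^-=[0.2013 0.0582; 0.0582 1.5684]  S=[0.5529]  K=[0.3778; 0.4740]  nu=[-1.5496]  x^+=[-2.3298, 1.5274]  P^+=[0.1224 -0.0408; -0.0408 1.4442]
step 3: x^-=[-2.0044, 1.3677]  P^-=[0.1639 0.0368; 0.0368 2.1637]  S=[0.5201]  K=[0.3244; 0.6117]  nu=[5.0366]  x^+=[-0.3704, 4.4485]  P^+=[0.1092 -0.0664; -0.0664 1.9691]
step 4: x^-=[-0.1925, 5.1380]  P^-=[0.1528 0.0267; 0.0267 2.8711]  S=[0.5183]  K=[0.3016; 0.7717]  nu=[-3.4554]  x^+=[-1.2346, 2.4715]  P^+=[0.1057 -0.0939; -0.0939 2.5624]
step 5: x^-=[-1.0123, 2.6694]  P^-=[0.1492 0.0185; 0.0185 3.6716]  S=[0.5261]  K=[0.2882; 0.9425]  nu=[-1.6347]  x^+=[-1.4834, 1.1287]  P^+=[0.1055 -0.1244; -0.1244 3.2043]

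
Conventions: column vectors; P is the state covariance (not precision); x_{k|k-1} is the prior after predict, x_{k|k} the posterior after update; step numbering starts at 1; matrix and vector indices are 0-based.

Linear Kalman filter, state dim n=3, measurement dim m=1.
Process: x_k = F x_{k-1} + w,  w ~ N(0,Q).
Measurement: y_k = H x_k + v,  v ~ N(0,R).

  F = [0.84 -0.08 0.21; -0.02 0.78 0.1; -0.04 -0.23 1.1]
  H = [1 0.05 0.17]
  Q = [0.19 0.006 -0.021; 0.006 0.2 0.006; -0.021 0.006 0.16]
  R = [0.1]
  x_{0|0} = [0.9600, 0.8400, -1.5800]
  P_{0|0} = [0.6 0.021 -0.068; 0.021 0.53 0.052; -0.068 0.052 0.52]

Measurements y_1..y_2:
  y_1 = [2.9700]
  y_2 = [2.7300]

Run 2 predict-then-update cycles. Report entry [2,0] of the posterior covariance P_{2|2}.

P_post[2,0] = -0.1029

step 1: x^-=[0.4074, 0.4780, -1.9696]  P^-=[0.6111 -0.0098 0.0154; -0.0098 0.5356 0.0132; 0.0154 0.0132 0.7983]  S=[0.7400]  K=[0.8287; 0.0260; 0.2050]  nu=[2.8735]  x^+=[2.7887, 0.5528, -1.3804]  P^+=[0.1029 -0.0257 -0.1104; -0.0257 0.5351 0.0093; -0.1104 0.0093 0.7671]
step 2: x^-=[2.0084, 0.2374, -1.7571]  P^-=[0.2641 -0.0373 0.0652; -0.0373 0.5360 0.0058; 0.0652 0.0058 1.1213]  S=[0.4164]  K=[0.6564; -0.0228; 0.6150]  nu=[1.0084]  x^+=[2.6704, 0.2144, -1.1369]  P^+=[0.0847 -0.0310 -0.1029; -0.0310 0.5358 0.0116; -0.1029 0.0116 0.9638]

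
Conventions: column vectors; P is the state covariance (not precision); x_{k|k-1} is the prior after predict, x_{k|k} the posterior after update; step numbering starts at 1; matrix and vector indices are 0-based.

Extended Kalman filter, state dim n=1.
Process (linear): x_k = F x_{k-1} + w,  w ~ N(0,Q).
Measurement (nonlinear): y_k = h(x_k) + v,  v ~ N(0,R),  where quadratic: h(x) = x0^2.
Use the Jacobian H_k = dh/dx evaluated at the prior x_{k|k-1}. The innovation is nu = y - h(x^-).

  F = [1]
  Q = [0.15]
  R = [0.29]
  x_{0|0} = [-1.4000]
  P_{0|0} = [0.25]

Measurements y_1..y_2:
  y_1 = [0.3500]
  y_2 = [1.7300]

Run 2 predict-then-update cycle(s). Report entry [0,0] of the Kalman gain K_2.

step 1: x^-=[-1.4000]  P^-=[0.4000]  H_jac=[-2.8000]  S=[3.4260]  K=[-0.3269]  nu=[-1.6100]  x^+=[-0.8737]  P^+=[0.0339]
step 2: x^-=[-0.8737]  P^-=[0.1839]  H_jac=[-1.7473]  S=[0.8514]  K=[-0.3774]  nu=[0.9667]  x^+=[-1.2385]  P^+=[0.0626]

K[0,0] = -0.3774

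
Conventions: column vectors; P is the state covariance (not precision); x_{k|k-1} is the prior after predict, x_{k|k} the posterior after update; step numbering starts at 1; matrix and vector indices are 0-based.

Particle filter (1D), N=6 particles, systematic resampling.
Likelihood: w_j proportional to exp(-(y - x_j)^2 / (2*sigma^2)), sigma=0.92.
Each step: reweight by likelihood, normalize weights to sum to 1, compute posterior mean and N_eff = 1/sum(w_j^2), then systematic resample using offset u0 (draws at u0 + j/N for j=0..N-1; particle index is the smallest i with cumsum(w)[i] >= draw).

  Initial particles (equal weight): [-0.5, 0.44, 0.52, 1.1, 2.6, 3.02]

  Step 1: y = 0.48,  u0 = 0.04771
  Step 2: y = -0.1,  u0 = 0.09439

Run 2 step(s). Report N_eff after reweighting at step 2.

N_eff = 5.7585

step 1: w=[0.1641, 0.2892, 0.2892, 0.2307, 0.0204, 0.0064]  mean=0.5216  Neff=4.0339  idx=[0, 1, 1, 2, 2, 3]
step 2: w=[0.1972, 0.1824, 0.1824, 0.1727, 0.1727, 0.0926]  mean=0.3434  Neff=5.7585  idx=[0, 1, 2, 3, 4, 5]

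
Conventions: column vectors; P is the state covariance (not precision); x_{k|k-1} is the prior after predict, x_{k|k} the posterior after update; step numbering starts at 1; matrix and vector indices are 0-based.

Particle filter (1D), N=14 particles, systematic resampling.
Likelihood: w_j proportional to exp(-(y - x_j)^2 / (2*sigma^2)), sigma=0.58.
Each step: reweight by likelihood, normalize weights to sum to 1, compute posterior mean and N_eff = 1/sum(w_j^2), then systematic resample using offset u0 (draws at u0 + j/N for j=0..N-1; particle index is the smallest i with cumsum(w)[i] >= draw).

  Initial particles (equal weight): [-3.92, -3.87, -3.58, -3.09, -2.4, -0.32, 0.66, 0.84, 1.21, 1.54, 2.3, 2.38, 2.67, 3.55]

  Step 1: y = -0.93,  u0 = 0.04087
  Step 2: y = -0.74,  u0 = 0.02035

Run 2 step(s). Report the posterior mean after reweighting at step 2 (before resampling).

post_mean = -0.3180

step 1: w=[0.0000, 0.0000, 0.0000, 0.0015, 0.0619, 0.8842, 0.0359, 0.0146, 0.0017, 0.0002, 0.0000, 0.0000, 0.0000, 0.0000]  mean=-0.3981  Neff=1.2705  idx=[4, 5, 5, 5, 5, 5, 5, 5, 5, 5, 5, 5, 5, 6]
step 2: w=[0.0018, 0.0827, 0.0827, 0.0827, 0.0827, 0.0827, 0.0827, 0.0827, 0.0827, 0.0827, 0.0827, 0.0827, 0.0827, 0.0058]  mean=-0.3180  Neff=12.1796  idx=[1, 2, 2, 3, 4, 5, 6, 7, 8, 8, 9, 10, 11, 12]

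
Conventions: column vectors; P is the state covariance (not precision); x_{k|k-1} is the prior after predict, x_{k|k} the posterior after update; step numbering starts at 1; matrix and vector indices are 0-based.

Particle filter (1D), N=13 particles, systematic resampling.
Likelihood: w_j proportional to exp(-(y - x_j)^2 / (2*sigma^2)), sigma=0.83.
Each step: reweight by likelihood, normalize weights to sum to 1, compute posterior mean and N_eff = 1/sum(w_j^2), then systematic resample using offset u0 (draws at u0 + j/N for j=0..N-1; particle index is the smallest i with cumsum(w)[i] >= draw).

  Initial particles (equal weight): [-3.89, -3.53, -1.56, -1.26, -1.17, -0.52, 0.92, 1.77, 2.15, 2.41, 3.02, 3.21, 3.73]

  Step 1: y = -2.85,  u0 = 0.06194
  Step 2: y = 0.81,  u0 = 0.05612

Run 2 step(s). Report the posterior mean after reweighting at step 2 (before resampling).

step 1: w=[0.2565, 0.4021, 0.1681, 0.0898, 0.0725, 0.0109, 0.0000, 0.0000, 0.0000, 0.0000, 0.0000, 0.0000, 0.0000]  mean=-2.8833  Neff=3.7147  idx=[0, 0, 0, 1, 1, 1, 1, 1, 2, 2, 3, 3, 4]
step 2: w=[0.0000, 0.0000, 0.0000, 0.0000, 0.0000, 0.0000, 0.0000, 0.0000, 0.0936, 0.0936, 0.2461, 0.2461, 0.3206]  mean=-1.2874  Neff=4.1420  idx=[8, 9, 10, 10, 10, 11, 11, 11, 11, 12, 12, 12, 12]

post_mean = -1.2874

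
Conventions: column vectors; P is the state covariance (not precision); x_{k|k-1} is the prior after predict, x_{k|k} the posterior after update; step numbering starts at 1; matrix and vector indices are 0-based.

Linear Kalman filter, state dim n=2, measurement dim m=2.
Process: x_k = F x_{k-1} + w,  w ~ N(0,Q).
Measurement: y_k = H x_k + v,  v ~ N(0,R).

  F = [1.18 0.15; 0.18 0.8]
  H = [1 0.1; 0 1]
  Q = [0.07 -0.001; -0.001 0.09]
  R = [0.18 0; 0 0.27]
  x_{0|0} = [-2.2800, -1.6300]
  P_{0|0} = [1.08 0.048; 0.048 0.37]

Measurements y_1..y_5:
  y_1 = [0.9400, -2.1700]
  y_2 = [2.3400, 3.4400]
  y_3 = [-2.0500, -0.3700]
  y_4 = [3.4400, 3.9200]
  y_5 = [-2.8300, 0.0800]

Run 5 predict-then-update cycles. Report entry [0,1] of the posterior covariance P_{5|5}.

step 1: x^-=[-2.9349, -1.7144]  P^-=[1.5991 0.3194; 0.3194 0.3756]  S=[1.8467 0.3570; 0.3570 0.6456]  K=[0.8818 0.0072; 0.0905 0.5318]  nu=[4.0463, -0.4556]  x^+=[0.6300, -1.5904]  P^+=[0.1585 0.0019; 0.0019 0.1436]
step 2: x^-=[0.5048, -1.1590]  P^-=[0.2947 0.0518; 0.0518 0.1876]  S=[0.4869 0.0705; 0.0705 0.4576]  K=[0.6131 0.0186; 0.0874 0.3965]  nu=[1.9511, 4.5990]  x^+=[1.7868, 0.8349]  P^+=[0.1099 0.0050; 0.0050 0.1070]
step 3: x^-=[2.2337, 0.9896]  P^-=[0.2272 0.0401; 0.0401 0.1635]  S=[0.4168 0.0564; 0.0564 0.4335]  K=[0.5518 0.0206; 0.0858 0.3660]  nu=[-4.3826, -1.3596]  x^+=[-0.2128, 0.1158]  P^+=[0.0988 0.0056; 0.0056 0.0988]
step 4: x^-=[-0.2337, 0.0544]  P^-=[0.2117 0.0372; 0.0372 0.1581]  S=[0.4008 0.0530; 0.0530 0.4281]  K=[0.5349 0.0207; 0.0849 0.3587]  nu=[3.6682, 3.8656]  x^+=[1.8084, 1.7524]  P^+=[0.0957 0.0056; 0.0056 0.0969]
step 5: x^-=[2.3968, 1.7274]  P^-=[0.2074 0.0364; 0.0364 0.1567]  S=[0.3963 0.0521; 0.0521 0.4267]  K=[0.5299 0.0206; 0.0845 0.3569]  nu=[-5.3995, -1.6474]  x^+=[-0.4986, 0.6833]  P^+=[0.0948 0.0056; 0.0056 0.0964]

P_post[0,1] = 0.0056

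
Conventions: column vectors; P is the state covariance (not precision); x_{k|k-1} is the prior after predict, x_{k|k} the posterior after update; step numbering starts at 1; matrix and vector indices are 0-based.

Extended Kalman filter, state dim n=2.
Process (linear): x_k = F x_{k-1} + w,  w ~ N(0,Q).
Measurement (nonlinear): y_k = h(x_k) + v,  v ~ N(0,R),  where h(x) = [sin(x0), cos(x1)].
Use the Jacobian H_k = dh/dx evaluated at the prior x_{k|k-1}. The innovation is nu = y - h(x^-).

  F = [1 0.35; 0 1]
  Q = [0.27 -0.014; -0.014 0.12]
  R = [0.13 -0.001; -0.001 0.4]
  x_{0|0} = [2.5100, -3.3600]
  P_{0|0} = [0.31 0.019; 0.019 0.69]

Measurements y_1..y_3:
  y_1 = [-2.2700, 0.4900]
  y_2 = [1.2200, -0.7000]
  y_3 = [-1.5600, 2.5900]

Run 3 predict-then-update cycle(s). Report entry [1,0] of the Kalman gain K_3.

step 1: x^-=[1.3340, -3.3600]  P^-=[0.6778 0.2465; 0.2465 0.8100]  H_jac=[0.2346 0.0000; 0.0000 -0.2167]  S=[0.1673 -0.0135; -0.0135 0.4380]  K=[0.9429 -0.0928; 0.3140 -0.3910]  nu=[-3.2421, 1.4662]  x^+=[-1.8592, -4.9514]  P^+=[0.5229 0.1757; 0.1757 0.7232]
step 2: x^-=[-3.5921, -4.9514]  P^-=[1.0045 0.4148; 0.4148 0.8432]  H_jac=[-0.9002 0.0000; 0.0000 -0.9716]  S=[0.9440 0.3618; 0.3618 1.1960]  K=[-0.9374 -0.0534; -0.1505 -0.6395]  nu=[0.7845, -0.9367]  x^+=[-4.2776, -4.4704]  P^+=[0.1353 0.0210; 0.0210 0.2631]
step 3: x^-=[-5.8422, -4.4704]  P^-=[0.4523 0.0991; 0.0991 0.3831]  H_jac=[0.9043 0.0000; 0.0000 -0.9709]  S=[0.4999 -0.0880; -0.0880 0.7611]  K=[0.8125 -0.0325; 0.0952 -0.4777]  nu=[-1.9868, 2.8296]  x^+=[-7.5483, -6.0112]  P^+=[0.1168 0.0142; 0.0142 0.1969]

K[1,0] = 0.0952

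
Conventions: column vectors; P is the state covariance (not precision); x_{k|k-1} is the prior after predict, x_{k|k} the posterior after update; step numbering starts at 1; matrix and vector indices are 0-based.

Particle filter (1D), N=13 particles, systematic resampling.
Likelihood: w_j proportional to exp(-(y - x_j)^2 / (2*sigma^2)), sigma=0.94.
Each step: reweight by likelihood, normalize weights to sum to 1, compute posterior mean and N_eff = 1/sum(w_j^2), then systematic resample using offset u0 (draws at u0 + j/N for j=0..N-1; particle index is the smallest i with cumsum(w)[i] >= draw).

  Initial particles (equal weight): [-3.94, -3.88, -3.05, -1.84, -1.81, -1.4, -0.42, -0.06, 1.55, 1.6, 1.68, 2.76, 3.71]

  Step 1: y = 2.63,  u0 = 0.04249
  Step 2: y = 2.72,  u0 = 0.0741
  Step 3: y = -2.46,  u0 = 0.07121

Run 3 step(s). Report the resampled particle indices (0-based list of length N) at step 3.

resampled_idx = [0, 0, 0, 1, 1, 1, 2, 2, 3, 3, 4, 4, 4]

step 1: w=[0.0000, 0.0000, 0.0000, 0.0000, 0.0000, 0.0000, 0.0016, 0.0052, 0.1618, 0.1717, 0.1878, 0.3100, 0.1618]  mean=2.2959  Neff=4.6892  idx=[8, 8, 9, 9, 10, 10, 10, 11, 11, 11, 11, 12, 12]
step 2: w=[0.0531, 0.0531, 0.0567, 0.0567, 0.0625, 0.0625, 0.0625, 0.1151, 0.1151, 0.1151, 0.1151, 0.0662, 0.0662]  mean=2.4233  Neff=11.6856  idx=[1, 2, 4, 5, 6, 7, 8, 8, 9, 10, 10, 11, 12]
step 3: w=[0.2895, 0.2304, 0.1590, 0.1590, 0.1590, 0.0005, 0.0005, 0.0005, 0.0005, 0.0005, 0.0005, 0.0000, 0.0000]  mean=1.6273  Neff=4.7005  idx=[0, 0, 0, 1, 1, 1, 2, 2, 3, 3, 4, 4, 4]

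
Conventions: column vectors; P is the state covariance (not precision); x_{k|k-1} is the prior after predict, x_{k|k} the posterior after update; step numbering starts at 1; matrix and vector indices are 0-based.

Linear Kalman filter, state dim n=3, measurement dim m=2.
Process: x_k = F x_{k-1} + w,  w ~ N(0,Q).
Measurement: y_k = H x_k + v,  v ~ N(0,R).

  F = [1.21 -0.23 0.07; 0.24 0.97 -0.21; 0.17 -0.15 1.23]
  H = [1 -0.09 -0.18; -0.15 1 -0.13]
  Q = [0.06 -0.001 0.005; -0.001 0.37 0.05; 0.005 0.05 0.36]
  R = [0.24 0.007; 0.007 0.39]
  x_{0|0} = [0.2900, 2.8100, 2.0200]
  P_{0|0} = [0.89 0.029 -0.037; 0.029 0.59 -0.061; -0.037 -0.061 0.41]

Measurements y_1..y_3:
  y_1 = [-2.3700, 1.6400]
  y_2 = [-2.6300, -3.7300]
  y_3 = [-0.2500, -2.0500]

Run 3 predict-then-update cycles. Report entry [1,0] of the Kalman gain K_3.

K[1,0] = 0.0200

step 1: x^-=[-0.1540, 2.3711, 2.1124]  P^-=[1.3758 0.1539 0.1997; 0.1539 1.0366 -0.1860; 0.1997 -0.1860 1.0248]  S=[1.5518 -0.1019; -0.1019 1.4848]  K=[0.8549 0.0059; 0.1070 0.7062; 0.0052 -0.2348]  nu=[-1.6224, -0.4796]  x^+=[-1.5438, 1.8588, 2.2166]  P^+=[0.2427 0.0674 0.1744; 0.0674 0.2937 0.0572; 0.1744 0.0572 0.9427]
step 2: x^-=[-2.1403, 0.9670, 2.1852]  P^-=[0.4257 0.0307 0.3763; 0.0307 0.6924 -0.1024; 0.3763 -0.1024 1.8482]  S=[0.5869 -0.0663; -0.0663 1.1553]  K=[0.6011 -0.0365; 0.0464 0.6095; 0.0512 -0.3425]  nu=[-0.0093, -4.7340]  x^+=[-1.9730, -1.9189, 3.8060]  P^+=[0.2092 0.0642 0.3299; 0.0642 0.2657 0.1384; 0.3299 0.1384 1.7088]
step 3: x^-=[-1.6796, -3.1341, 4.6339]  P^-=[0.4044 -0.0150 0.6445; -0.0150 0.6476 -0.1581; 0.6445 -0.1581 3.0409]  S=[0.5137 -0.0958; -0.0958 1.1689]  K=[0.5469 -0.0916; 0.0200 0.5752; 0.1149 -0.5468]  nu=[1.9816, 1.4346]  x^+=[-0.7273, -2.2694, 4.0771]  P^+=[0.2313 0.0709 0.5241; 0.0709 0.2629 0.2136; 0.5241 0.2136 2.6727]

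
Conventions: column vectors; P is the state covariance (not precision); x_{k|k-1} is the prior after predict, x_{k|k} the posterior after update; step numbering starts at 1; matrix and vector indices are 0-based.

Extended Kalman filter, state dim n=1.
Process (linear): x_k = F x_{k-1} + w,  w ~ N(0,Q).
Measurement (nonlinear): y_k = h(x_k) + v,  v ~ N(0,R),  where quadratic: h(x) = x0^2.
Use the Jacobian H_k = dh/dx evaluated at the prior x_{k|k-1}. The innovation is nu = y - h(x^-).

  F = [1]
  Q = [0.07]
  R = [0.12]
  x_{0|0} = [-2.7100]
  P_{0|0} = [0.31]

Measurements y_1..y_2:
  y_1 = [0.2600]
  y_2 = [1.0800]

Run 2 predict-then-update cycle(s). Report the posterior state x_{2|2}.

step 1: x^-=[-2.7100]  P^-=[0.3800]  H_jac=[-5.4200]  S=[11.2830]  K=[-0.1825]  nu=[-7.0841]  x^+=[-1.4169]  P^+=[0.0040]
step 2: x^-=[-1.4169]  P^-=[0.0740]  H_jac=[-2.8337]  S=[0.7146]  K=[-0.2936]  nu=[-0.9275]  x^+=[-1.1445]  P^+=[0.0124]

x_post = [-1.1445]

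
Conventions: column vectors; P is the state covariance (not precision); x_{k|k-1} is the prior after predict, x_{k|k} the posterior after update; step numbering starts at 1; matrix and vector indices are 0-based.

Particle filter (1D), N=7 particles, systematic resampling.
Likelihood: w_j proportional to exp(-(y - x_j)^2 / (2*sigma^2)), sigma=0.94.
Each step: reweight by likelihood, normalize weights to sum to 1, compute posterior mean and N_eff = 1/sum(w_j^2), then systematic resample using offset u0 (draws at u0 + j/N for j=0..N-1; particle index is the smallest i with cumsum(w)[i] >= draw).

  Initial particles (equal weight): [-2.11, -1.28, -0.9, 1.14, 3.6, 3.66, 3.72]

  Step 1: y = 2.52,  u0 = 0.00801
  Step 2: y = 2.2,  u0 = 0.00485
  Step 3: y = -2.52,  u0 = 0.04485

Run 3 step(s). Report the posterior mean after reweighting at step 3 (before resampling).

step 1: w=[0.0000, 0.0002, 0.0007, 0.1911, 0.2902, 0.2691, 0.2486]  mean=3.1716  Neff=3.9216  idx=[3, 3, 4, 4, 5, 5, 6]
step 2: w=[0.2046, 0.2046, 0.1275, 0.1275, 0.1157, 0.1157, 0.1045]  mean=2.6198  Neff=6.4975  idx=[0, 0, 1, 2, 3, 4, 5]
step 3: w=[0.3333, 0.3333, 0.3333, 0.0000, 0.0000, 0.0000, 0.0000]  mean=1.1400  Neff=3.0000  idx=[0, 0, 0, 1, 1, 2, 2]

post_mean = 1.1400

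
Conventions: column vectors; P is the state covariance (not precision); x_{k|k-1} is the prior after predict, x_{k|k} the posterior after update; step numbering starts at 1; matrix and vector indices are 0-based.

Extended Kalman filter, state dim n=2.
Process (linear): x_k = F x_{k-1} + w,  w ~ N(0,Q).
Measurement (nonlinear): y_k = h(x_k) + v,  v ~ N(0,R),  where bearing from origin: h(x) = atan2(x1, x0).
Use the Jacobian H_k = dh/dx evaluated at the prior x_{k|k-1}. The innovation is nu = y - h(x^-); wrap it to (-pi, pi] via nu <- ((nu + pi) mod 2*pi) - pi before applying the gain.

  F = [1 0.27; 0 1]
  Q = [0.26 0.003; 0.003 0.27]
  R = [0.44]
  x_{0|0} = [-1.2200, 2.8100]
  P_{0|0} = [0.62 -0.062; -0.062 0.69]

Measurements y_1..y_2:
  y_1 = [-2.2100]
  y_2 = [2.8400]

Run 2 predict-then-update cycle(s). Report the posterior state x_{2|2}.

x_post = [-1.6982, 1.9936]

step 1: x^-=[-0.4613, 2.8100]  P^-=[0.8968 0.1273; 0.1273 0.9600]  H_jac=[-0.3465 -0.0569]  S=[0.5558]  K=[-0.5722; -0.1776]  nu=[2.3397]  x^+=[-1.8000, 2.3944]  P^+=[0.7149 0.0708; 0.0708 0.9425]
step 2: x^-=[-1.1535, 2.3944]  P^-=[1.0818 0.3283; 0.3283 1.2125]  H_jac=[-0.3390 -0.1633]  S=[0.6330]  K=[-0.6640; -0.4886]  nu=[0.8203]  x^+=[-1.6982, 1.9936]  P^+=[0.8027 0.1229; 0.1229 1.0614]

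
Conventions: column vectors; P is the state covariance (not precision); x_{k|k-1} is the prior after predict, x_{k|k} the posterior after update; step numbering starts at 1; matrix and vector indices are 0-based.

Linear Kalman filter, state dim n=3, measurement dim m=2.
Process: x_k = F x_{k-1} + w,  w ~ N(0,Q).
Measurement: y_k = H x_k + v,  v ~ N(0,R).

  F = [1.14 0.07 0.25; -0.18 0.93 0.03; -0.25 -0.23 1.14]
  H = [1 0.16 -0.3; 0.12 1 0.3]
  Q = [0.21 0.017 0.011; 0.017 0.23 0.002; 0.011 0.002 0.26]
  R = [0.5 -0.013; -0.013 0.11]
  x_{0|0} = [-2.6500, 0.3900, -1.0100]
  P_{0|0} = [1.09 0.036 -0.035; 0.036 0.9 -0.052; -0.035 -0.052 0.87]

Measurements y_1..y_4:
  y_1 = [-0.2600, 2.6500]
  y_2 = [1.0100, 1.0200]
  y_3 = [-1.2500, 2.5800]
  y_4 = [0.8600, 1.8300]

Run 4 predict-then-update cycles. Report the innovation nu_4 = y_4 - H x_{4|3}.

innov = [1.8333, -0.2122]

step 1: x^-=[-3.2462, 0.8094, -0.5786]  P^-=[1.6693 -0.1157 -0.1207; -0.1157 1.0299 -0.1659; -0.1207 -0.1659 1.5577]  S=[2.3872 0.1040; 0.1040 1.1682]  K=[0.7076 -0.0215; 0.0054 0.8267; -0.2692 0.2696]  nu=[2.6831, 2.4037]  x^+=[-1.3993, 2.8111, -0.6529]  P^+=[0.4766 -0.1649 0.3204; -0.1649 0.2306 -0.3998; 0.3204 -0.3998 1.3150]
step 2: x^-=[-1.5616, 2.8466, -1.0410]  P^-=[1.0550 -0.3259 0.6797; -0.3259 0.4755 -0.4386; 0.6797 -0.4386 2.0190]  S=[1.2788 -0.0342; -0.0342 0.4899]  K=[0.6261 0.0532; -0.0759 0.6168; 0.0166 0.5087]  nu=[1.8038, -1.3269]  x^+=[-0.5027, 1.8912, -1.6860]  P^+=[0.5545 -0.2681 0.6641; -0.2681 0.2785 -0.5917; 0.6641 -0.5917 1.8925]
step 3: x^-=[-0.8622, 1.7987, -2.2313]  P^-=[1.3653 -0.4913 1.2712; -0.4913 0.5401 -0.6812; 1.2712 -0.6812 2.6697]  S=[1.2649 0.0035; 0.0035 0.4750]  K=[0.7155 0.1082; -0.1601 0.5840; 0.2840 0.5712]  nu=[-1.3450, 1.5542]  x^+=[-1.6563, 2.9217, -1.7256]  P^+=[0.7117 -0.3778 0.9832; -0.3778 0.3464 -0.7823; 0.9832 -0.7823 2.4116]
step 4: x^-=[-2.1150, 2.9635, -2.2251]  P^-=[1.7602 -0.6783 1.7945; -0.6783 0.6270 -0.9185; 1.7945 -0.9185 3.2633]  S=[1.3643 0.0187; 0.0187 0.4713]  K=[0.8144 0.1188; -0.2297 0.5821; 0.4822 0.5660]  nu=[1.8333, -0.2122]  x^+=[-0.6472, 2.4190, -1.4611]  P^+=[0.8451 -0.4641 1.2173; -0.4641 0.4004 -0.9255; 1.2173 -0.9255 2.7848]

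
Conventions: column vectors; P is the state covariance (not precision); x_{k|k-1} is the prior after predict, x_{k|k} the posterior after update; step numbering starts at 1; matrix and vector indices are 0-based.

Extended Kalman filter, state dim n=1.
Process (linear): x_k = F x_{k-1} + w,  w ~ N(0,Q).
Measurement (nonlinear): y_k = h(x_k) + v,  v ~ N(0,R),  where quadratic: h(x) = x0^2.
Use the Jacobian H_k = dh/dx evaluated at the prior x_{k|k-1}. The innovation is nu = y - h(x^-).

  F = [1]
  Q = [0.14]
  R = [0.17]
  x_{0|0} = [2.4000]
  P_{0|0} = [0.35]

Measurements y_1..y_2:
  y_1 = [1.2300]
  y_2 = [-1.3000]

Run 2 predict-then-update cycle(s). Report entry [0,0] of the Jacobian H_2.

step 1: x^-=[2.4000]  P^-=[0.4900]  H_jac=[4.8000]  S=[11.4596]  K=[0.2052]  nu=[-4.5300]  x^+=[1.4703]  P^+=[0.0073]
step 2: x^-=[1.4703]  P^-=[0.1473]  H_jac=[2.9405]  S=[1.4434]  K=[0.3000]  nu=[-3.4616]  x^+=[0.4317]  P^+=[0.0173]

H_jac[0,0] = 2.9405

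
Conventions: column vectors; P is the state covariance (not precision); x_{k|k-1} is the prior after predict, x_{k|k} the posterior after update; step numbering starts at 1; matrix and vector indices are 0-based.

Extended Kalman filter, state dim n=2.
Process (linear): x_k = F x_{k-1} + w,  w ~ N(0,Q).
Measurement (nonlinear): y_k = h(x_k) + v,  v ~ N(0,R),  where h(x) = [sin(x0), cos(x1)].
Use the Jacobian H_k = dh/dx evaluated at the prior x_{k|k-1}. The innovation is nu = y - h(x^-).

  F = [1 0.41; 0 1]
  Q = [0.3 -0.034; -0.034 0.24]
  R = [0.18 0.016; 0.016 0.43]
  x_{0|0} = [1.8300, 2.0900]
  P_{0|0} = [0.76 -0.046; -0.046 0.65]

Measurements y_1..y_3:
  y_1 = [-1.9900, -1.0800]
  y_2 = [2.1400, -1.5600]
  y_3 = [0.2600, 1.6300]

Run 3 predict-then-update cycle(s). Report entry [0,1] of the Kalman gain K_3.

step 1: x^-=[2.6869, 2.0900]  P^-=[1.1315 0.1865; 0.1865 0.8900]  H_jac=[-0.8984 0.0000; 0.0000 -0.8682]  S=[1.0933 0.1615; 0.1615 1.1009]  K=[-0.9282 -0.0109; -0.0507 -0.6945]  nu=[-2.4292, -0.5838]  x^+=[4.9481, 2.6186]  P^+=[0.1862 0.0225; 0.0225 0.3449]
step 2: x^-=[6.0217, 2.6186]  P^-=[0.5626 0.1299; 0.1299 0.5849]  H_jac=[0.9660 0.0000; 0.0000 -0.4995]  S=[0.7050 -0.0467; -0.0467 0.5759]  K=[0.7675 -0.0505; 0.1452 -0.4955]  nu=[2.3985, -0.6937]  x^+=[7.8977, 3.3106]  P^+=[0.1422 0.0189; 0.0189 0.4219]
step 3: x^-=[9.2550, 3.3106]  P^-=[0.5286 0.1578; 0.1578 0.6619]  H_jac=[-0.9856 0.0000; 0.0000 0.1682]  S=[0.6935 -0.0102; -0.0102 0.4487]  K=[-0.7506 0.0422; -0.2208 0.2431]  nu=[0.0910, 2.6158]  x^+=[9.2969, 3.9263]  P^+=[0.1364 0.0364; 0.0364 0.6005]

K[0,1] = 0.0422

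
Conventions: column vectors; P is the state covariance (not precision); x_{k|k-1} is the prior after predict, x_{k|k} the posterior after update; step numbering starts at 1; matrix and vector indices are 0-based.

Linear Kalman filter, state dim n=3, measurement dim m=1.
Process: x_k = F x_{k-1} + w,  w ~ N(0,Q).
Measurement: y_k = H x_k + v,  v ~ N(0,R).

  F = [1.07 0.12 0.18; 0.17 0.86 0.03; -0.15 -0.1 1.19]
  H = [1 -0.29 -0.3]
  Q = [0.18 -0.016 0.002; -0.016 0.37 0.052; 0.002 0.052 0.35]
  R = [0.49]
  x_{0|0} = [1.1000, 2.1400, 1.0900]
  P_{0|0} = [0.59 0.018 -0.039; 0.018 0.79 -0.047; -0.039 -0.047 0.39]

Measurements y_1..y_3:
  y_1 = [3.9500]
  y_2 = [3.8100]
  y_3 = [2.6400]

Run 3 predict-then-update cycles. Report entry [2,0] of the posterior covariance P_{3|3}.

step 1: x^-=[1.6300, 2.0601, 0.9181]  P^-=[0.8671 0.1820 -0.0754; 0.1820 0.9741 -0.0754; -0.0754 -0.0754 0.9491]  S=[1.4510]  K=[0.5768; -0.0537; -0.2331]  nu=[3.1929]  x^+=[3.4716, 1.8887, 0.1738]  P^+=[0.3844 0.2269 0.1197; 0.2269 0.9699 -0.0935; 0.1197 -0.0935 0.8703]
step 2: x^-=[3.9726, 2.2197, -0.5028]  P^-=[0.7626 0.3648 0.2243; 0.3648 1.1620 -0.1150; 0.2243 -0.1150 1.5870]  S=[1.1269]  K=[0.5231; 0.0553; -0.1939]  nu=[0.3303]  x^+=[4.1453, 2.2380, -0.5668]  P^+=[0.4542 0.3322 0.3386; 0.3322 1.1586 -0.1029; 0.3386 -0.1029 1.5447]
step 3: x^-=[4.6020, 2.6123, -1.5201]  P^-=[0.9780 0.5119 0.6136; 0.5119 1.3367 -0.0906; 0.6136 -0.0906 2.4728]  S=[1.1221]  K=[0.5752; 0.1350; -0.0908]  nu=[-1.6605]  x^+=[3.6469, 2.3882, -1.3693]  P^+=[0.6067 0.4248 0.6723; 0.4248 1.3162 -0.0769; 0.6723 -0.0769 2.4636]

P_post[2,0] = 0.6723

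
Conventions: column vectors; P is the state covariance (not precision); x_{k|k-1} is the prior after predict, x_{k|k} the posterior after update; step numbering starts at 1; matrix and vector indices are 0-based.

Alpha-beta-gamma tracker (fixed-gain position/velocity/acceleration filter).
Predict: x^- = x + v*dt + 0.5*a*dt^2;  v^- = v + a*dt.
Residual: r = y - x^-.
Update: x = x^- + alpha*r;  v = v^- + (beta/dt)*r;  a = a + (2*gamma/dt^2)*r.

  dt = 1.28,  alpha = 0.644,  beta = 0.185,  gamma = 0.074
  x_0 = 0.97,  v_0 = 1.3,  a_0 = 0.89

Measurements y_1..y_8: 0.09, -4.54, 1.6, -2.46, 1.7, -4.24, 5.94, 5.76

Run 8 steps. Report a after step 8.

step 1: x_pred=3.3631  r=-3.2731  x^+=1.2552  v^+=1.9661  a^+=0.5943
step 2: x_pred=4.2588  r=-8.7988  x^+=-1.4076  v^+=1.4552  a^+=-0.2005
step 3: x_pred=0.2908  r=1.3092  x^+=1.1339  v^+=1.3878  a^+=-0.0822
step 4: x_pred=2.8430  r=-5.3030  x^+=-0.5721  v^+=0.5161  a^+=-0.5612
step 5: x_pred=-0.3713  r=2.0713  x^+=0.9626  v^+=0.0971  a^+=-0.3741
step 6: x_pred=0.7804  r=-5.0204  x^+=-2.4527  v^+=-1.1074  a^+=-0.8276
step 7: x_pred=-4.5482  r=10.4882  x^+=2.2062  v^+=-0.6509  a^+=0.1198
step 8: x_pred=1.4712  r=4.2888  x^+=4.2332  v^+=0.1223  a^+=0.5072

a_post = 0.5072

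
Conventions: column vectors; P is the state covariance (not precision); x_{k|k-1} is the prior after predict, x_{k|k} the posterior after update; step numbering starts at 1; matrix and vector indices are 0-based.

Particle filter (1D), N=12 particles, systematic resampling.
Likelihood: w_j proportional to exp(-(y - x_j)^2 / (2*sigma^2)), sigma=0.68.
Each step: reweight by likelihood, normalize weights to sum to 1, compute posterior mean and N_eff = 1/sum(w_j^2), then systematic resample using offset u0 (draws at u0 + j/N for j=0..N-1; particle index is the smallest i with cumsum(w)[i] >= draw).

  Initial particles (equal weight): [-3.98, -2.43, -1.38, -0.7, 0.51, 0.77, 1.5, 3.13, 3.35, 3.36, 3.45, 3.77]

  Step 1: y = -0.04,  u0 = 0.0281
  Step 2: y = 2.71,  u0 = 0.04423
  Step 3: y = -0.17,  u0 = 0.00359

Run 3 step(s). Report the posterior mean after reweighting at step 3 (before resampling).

post_mean = 0.6804

step 1: w=[0.0000, 0.0010, 0.0697, 0.3031, 0.3500, 0.2388, 0.0374, 0.0000, 0.0000, 0.0000, 0.0000, 0.0000]  mean=0.1077  Neff=3.6012  idx=[2, 3, 3, 3, 3, 4, 4, 4, 4, 5, 5, 5]
step 2: w=[0.0000, 0.0000, 0.0000, 0.0000, 0.0000, 0.0735, 0.0735, 0.0735, 0.0735, 0.2353, 0.2353, 0.2353]  mean=0.6933  Neff=5.3277  idx=[5, 6, 7, 9, 9, 9, 10, 10, 10, 11, 11, 11]
step 3: w=[0.1148, 0.1148, 0.1148, 0.0728, 0.0728, 0.0728, 0.0728, 0.0728, 0.0728, 0.0728, 0.0728, 0.0728]  mean=0.6804  Neff=11.4541  idx=[0, 0, 1, 2, 2, 4, 5, 6, 7, 8, 9, 10]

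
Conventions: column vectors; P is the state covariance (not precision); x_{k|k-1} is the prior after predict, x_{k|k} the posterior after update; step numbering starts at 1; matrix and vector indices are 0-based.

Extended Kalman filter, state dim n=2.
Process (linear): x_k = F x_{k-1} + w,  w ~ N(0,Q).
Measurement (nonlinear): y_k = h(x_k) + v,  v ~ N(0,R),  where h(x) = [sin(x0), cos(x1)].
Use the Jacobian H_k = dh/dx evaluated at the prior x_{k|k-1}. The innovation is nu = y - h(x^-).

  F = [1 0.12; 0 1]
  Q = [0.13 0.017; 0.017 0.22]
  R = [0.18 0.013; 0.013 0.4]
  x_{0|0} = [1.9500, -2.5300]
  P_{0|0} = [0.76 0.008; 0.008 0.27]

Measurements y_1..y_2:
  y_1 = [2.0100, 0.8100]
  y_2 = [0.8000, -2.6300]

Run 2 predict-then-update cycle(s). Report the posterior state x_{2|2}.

step 1: x^-=[1.6464, -2.5300]  P^-=[0.8958 0.0574; 0.0574 0.4900]  H_jac=[-0.0755 0.0000; 0.0000 0.5742]  S=[0.1851 0.0105; 0.0105 0.5615]  K=[-0.3692 0.0656; -0.0519 0.5020]  nu=[1.0129, 1.6287]  x^+=[1.3793, -1.7650]  P^+=[0.8687 0.0373; 0.0373 0.3485]
step 2: x^-=[1.1675, -1.7650]  P^-=[1.0126 0.0962; 0.0962 0.5685]  H_jac=[0.3925 0.0000; 0.0000 0.9812]  S=[0.3360 0.0500; 0.0500 0.9474]  K=[1.1773 0.0374; 0.0248 0.5875]  nu=[-0.1198, -2.4370]  x^+=[0.9353, -3.1998]  P^+=[0.5412 0.0309; 0.0309 0.2398]

x_post = [0.9353, -3.1998]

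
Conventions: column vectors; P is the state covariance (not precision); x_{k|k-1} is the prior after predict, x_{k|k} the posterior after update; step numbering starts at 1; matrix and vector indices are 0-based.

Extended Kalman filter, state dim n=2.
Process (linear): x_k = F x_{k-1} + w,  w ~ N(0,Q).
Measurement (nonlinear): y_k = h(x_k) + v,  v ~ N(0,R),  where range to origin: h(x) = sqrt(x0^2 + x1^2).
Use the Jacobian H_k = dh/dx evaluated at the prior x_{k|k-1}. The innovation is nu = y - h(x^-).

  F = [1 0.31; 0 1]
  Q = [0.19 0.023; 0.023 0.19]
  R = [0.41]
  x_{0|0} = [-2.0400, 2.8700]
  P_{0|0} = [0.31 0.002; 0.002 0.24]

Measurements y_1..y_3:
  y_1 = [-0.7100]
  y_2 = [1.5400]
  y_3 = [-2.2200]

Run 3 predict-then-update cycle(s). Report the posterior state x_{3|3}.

x_post = [-1.5649, -0.5454]

step 1: x^-=[-1.1503, 2.8700]  P^-=[0.5243 0.0994; 0.0994 0.4300]  H_jac=[-0.3720 0.9282]  S=[0.7844]  K=[-0.1310; 0.4617]  nu=[-3.8019]  x^+=[-0.6521, 1.1147]  P^+=[0.5108 0.1469; 0.1469 0.2628]
step 2: x^-=[-0.3065, 1.1147]  P^-=[0.8171 0.2513; 0.2513 0.4528]  H_jac=[-0.2652 0.9642]  S=[0.7599]  K=[0.0338; 0.4868]  nu=[0.3840]  x^+=[-0.2936, 1.3016]  P^+=[0.8163 0.2388; 0.2388 0.2727]
step 3: x^-=[0.1099, 1.3016]  P^-=[1.1806 0.3464; 0.3464 0.4627]  H_jac=[0.0842 0.9965]  S=[0.9359]  K=[0.4750; 0.5238]  nu=[-3.5262]  x^+=[-1.5649, -0.5454]  P^+=[0.9694 0.1135; 0.1135 0.2059]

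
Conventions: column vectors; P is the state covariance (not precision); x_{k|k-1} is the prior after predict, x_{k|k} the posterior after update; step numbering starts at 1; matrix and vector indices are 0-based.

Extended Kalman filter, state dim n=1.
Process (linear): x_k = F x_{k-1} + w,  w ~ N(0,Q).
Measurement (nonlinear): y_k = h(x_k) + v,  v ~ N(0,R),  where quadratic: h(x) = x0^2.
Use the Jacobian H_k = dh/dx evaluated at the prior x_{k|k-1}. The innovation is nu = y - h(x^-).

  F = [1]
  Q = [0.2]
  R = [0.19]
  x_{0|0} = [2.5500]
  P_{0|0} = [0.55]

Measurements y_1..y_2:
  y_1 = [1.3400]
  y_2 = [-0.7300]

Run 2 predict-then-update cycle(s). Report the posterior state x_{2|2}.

step 1: x^-=[2.5500]  P^-=[0.7500]  H_jac=[5.1000]  S=[19.6975]  K=[0.1942]  nu=[-5.1625]  x^+=[1.5475]  P^+=[0.0072]
step 2: x^-=[1.5475]  P^-=[0.2072]  H_jac=[3.0950]  S=[2.1751]  K=[0.2949]  nu=[-3.1248]  x^+=[0.6261]  P^+=[0.0181]

x_post = [0.6261]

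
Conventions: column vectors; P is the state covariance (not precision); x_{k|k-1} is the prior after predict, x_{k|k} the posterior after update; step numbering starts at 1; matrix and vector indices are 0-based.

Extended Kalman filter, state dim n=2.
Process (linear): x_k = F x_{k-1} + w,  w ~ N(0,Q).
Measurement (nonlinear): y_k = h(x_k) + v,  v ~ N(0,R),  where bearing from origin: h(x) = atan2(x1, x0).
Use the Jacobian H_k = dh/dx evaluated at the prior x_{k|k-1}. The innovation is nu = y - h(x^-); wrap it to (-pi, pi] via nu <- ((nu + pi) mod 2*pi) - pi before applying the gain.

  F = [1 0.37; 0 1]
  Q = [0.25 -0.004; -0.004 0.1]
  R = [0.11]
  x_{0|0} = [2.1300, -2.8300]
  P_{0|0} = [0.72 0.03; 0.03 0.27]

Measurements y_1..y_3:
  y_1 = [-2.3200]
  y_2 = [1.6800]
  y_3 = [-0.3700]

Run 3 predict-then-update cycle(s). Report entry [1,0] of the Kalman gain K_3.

step 1: x^-=[1.0829, -2.8300]  P^-=[1.0292 0.1259; 0.1259 0.3700]  H_jac=[0.3082 0.1179]  S=[0.2221]  K=[1.4953; 0.3712]  nu=[-1.1147]  x^+=[-0.5838, -3.2438]  P^+=[0.5326 0.0026; 0.0026 0.3394]
step 2: x^-=[-1.7840, -3.2438]  P^-=[0.8310 0.1242; 0.1242 0.4394]  H_jac=[0.2367 -0.1302]  S=[0.1563]  K=[1.1547; -0.1778]  nu=[-2.5296]  x^+=[-4.7048, -2.7940]  P^+=[0.6226 0.1563; 0.1563 0.4344]
step 3: x^-=[-5.7386, -2.7940]  P^-=[1.0477 0.3130; 0.3130 0.5344]  H_jac=[0.0686 -0.1409]  S=[0.1195]  K=[0.2323; -0.4504]  nu=[2.3185]  x^+=[-5.1999, -3.8383]  P^+=[1.0413 0.3255; 0.3255 0.5102]

K[1,0] = -0.4504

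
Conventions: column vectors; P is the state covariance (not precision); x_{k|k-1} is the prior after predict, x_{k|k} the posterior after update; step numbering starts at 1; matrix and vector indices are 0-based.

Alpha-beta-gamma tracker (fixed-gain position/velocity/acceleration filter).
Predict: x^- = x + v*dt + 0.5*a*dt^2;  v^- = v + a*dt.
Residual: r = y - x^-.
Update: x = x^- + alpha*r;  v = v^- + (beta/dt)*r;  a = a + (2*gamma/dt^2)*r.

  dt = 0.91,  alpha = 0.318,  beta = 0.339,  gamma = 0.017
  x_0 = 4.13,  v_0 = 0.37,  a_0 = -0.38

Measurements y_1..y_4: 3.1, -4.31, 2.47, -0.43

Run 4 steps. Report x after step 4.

step 1: x_pred=4.3094  r=-1.2094  x^+=3.9248  v^+=-0.4263  a^+=-0.4297
step 2: x_pred=3.3589  r=-7.6689  x^+=0.9202  v^+=-3.6742  a^+=-0.7445
step 3: x_pred=-2.7316  r=5.2016  x^+=-1.0775  v^+=-2.4140  a^+=-0.5310
step 4: x_pred=-3.4940  r=3.0640  x^+=-2.5197  v^+=-1.7557  a^+=-0.4052

x_post = -2.5197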